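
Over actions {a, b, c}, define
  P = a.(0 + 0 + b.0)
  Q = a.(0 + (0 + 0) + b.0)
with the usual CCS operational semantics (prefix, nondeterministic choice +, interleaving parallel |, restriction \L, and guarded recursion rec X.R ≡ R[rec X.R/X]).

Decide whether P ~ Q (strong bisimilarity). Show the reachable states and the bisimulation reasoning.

bisimilar

P's transition system — 3 states:
  u0 = a.(0 + 0 + b.0) ⊢ ··a··> u1
  u1 = 0 + 0 + b.0 ⊢ ··b··> u2
  u2 = 0 ⊢ ·
Q's transition system — 3 states:
  v0 = a.(0 + (0 + 0) + b.0) ⊢ ··a··> v1
  v1 = 0 + (0 + 0) + b.0 ⊢ ··b··> v2
  v2 = 0 ⊢ ·
Coarsest stable partition (strong bisimilarity classes):
  B0 = {u0, v0}
  B1 = {u1, v1}
  B2 = {u2, v2}
u0 ∈ B0, v0 ∈ B0 → same block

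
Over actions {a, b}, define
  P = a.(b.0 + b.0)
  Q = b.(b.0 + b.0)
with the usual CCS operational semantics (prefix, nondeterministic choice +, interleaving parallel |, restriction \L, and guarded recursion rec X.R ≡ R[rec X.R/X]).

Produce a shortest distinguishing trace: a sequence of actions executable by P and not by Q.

Reachable graph of P (3 states):
  u0 = a.(b.0 + b.0) | =a=> u1
  u1 = b.0 + b.0 | =b=> u2
  u2 = 0 | stopped
Reachable graph of Q (3 states):
  v0 = b.(b.0 + b.0) | =b=> v1
  v1 = b.0 + b.0 | =b=> v2
  v2 = 0 | stopped
Executing a from P (initial set {u0}):
  [1] a ⇒ {u1}
  P completes σ.
Executing a from Q (initial set {v0}):
  [1] a ⇒ ∅  — Q cannot continue

a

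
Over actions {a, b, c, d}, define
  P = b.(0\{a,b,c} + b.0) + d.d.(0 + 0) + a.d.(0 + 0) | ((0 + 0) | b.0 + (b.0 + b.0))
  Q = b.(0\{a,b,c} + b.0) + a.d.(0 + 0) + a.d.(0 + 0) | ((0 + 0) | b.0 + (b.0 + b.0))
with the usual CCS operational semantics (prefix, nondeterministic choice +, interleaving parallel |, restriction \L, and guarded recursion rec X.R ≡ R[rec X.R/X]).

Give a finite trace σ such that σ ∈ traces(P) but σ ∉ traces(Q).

d

Reachable graph of P (13 states):
  p0 = b.(0\{a,b,c} + b.0) + d.d.(0 + 0) + a.d.(0 + 0) | ((0 + 0) | b.0 + (b.0 + b.0)) | -a-> p1, -b-> p2, -b-> p3, -b-> p4, -d-> p5
  p1 = d.(0 + 0) | ((0 + 0) | b.0 + (b.0 + b.0)) | -b-> p6, -b-> p7, -d-> p8
  p2 = 0\{a,b,c} + b.0 | -b-> p9
  p3 = a.d.(0 + 0) | ((0 + 0) | 0) | -a-> p6
  p4 = a.d.(0 + 0) | 0 | -a-> p7
  p5 = d.(0 + 0) | -d-> p10
  p6 = d.(0 + 0) | ((0 + 0) | 0) | -d-> p11
  p7 = d.(0 + 0) | 0 | -d-> p12
  p8 = (0 + 0) | ((0 + 0) | b.0 + (b.0 + b.0)) | -b-> p11, -b-> p12
  p9 = 0 | ·
  p10 = 0 + 0 | ·
  p11 = (0 + 0) | ((0 + 0) | 0) | ·
  p12 = (0 + 0) | 0 | ·
Reachable graph of Q (13 states):
  q0 = b.(0\{a,b,c} + b.0) + a.d.(0 + 0) + a.d.(0 + 0) | ((0 + 0) | b.0 + (b.0 + b.0)) | -a-> q1, -a-> q2, -b-> q3, -b-> q4, -b-> q5
  q1 = d.(0 + 0) | -d-> q6
  q2 = d.(0 + 0) | ((0 + 0) | b.0 + (b.0 + b.0)) | -b-> q7, -b-> q8, -d-> q9
  q3 = 0\{a,b,c} + b.0 | -b-> q10
  q4 = a.d.(0 + 0) | ((0 + 0) | 0) | -a-> q7
  q5 = a.d.(0 + 0) | 0 | -a-> q8
  q6 = 0 + 0 | ·
  q7 = d.(0 + 0) | ((0 + 0) | 0) | -d-> q11
  q8 = d.(0 + 0) | 0 | -d-> q12
  q9 = (0 + 0) | ((0 + 0) | b.0 + (b.0 + b.0)) | -b-> q11, -b-> q12
  q10 = 0 | ·
  q11 = (0 + 0) | ((0 + 0) | 0) | ·
  q12 = (0 + 0) | 0 | ·
Executing d from P (initial set {p0}):
  after d @ step 1: {p5}
  — P admits the full trace.
Executing d from Q (initial set {q0}):
  after d @ step 1: no successor for Q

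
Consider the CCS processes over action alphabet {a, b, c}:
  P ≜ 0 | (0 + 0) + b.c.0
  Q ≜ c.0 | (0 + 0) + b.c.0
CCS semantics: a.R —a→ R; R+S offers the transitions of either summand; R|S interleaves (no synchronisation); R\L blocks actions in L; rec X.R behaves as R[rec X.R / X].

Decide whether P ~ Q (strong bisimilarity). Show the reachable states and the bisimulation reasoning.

P's transition system — 3 states:
  p0 = 0 | (0 + 0) + b.c.0 | =b=> p1
  p1 = c.0 | =c=> p2
  p2 = 0 | ∅
Q's transition system — 4 states:
  q0 = c.0 | (0 + 0) + b.c.0 | =b=> q1, =c=> q2
  q1 = c.0 | =c=> q3
  q2 = 0 | (0 + 0) | ∅
  q3 = 0 | ∅
Coarsest stable partition (strong bisimilarity classes):
  B0 = {p0}
  B1 = {p1, q1}
  B2 = {p2, q2, q3}
  B3 = {q0}
p0 ∈ B0, q0 ∈ B3 → different blocks

NO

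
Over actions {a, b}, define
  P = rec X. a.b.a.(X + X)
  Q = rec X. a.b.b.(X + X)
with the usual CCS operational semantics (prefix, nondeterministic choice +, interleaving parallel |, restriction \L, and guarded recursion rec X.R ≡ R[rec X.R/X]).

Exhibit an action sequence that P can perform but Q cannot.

LTS(P): 4 reachable states
  u0 = rec X. a.b.a.(X + X) | =a=> u1
  u1 = b.a.((rec X. a.b.a.(X + X)) + (rec X. a.b.a.(X + X))) | =b=> u2
  u2 = a.((rec X. a.b.a.(X + X)) + (rec X. a.b.a.(X + X))) | =a=> u3
  u3 = (rec X. a.b.a.(X + X)) + (rec X. a.b.a.(X + X)) | =a=> u1
LTS(Q): 4 reachable states
  v0 = rec X. a.b.b.(X + X) | =a=> v1
  v1 = b.b.((rec X. a.b.b.(X + X)) + (rec X. a.b.b.(X + X))) | =b=> v2
  v2 = b.((rec X. a.b.b.(X + X)) + (rec X. a.b.b.(X + X))) | =b=> v3
  v3 = (rec X. a.b.b.(X + X)) + (rec X. a.b.b.(X + X)) | =a=> v1
Executing aba from P (initial set {u0}):
  after a @ step 1: {u1}
  after b @ step 2: {u2}
  after a @ step 3: {u3}
  P completes σ.
Executing aba from Q (initial set {v0}):
  after a @ step 1: {v1}
  after b @ step 2: {v2}
  after a @ step 3: ∅  — Q cannot continue

aba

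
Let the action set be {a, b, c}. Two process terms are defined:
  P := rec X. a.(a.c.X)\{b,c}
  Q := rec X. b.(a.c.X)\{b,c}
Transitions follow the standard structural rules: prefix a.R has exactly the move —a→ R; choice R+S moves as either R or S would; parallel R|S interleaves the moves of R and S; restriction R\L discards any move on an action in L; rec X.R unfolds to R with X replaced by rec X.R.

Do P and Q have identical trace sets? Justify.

Reachable graph of P (3 states):
  s0 = rec X. a.(a.c.X)\{b,c} ⊢ ··a··> s1
  s1 = (a.c.(rec X. a.(a.c.X)\{b,c}))\{b,c} ⊢ ··a··> s2
  s2 = (c.(rec X. a.(a.c.X)\{b,c}))\{b,c} ⊢ stopped
Reachable graph of Q (3 states):
  t0 = rec X. b.(a.c.X)\{b,c} ⊢ ··b··> t1
  t1 = (a.c.(rec X. b.(a.c.X)\{b,c}))\{b,c} ⊢ ··a··> t2
  t2 = (c.(rec X. b.(a.c.X)\{b,c}))\{b,c} ⊢ stopped
Executing a from P (initial set {s0}):
  step 1 (a): {s1}
  — P admits the full trace.
Executing a from Q (initial set {t0}):
  step 1 (a): no successor for Q

NO — witness ⟨a⟩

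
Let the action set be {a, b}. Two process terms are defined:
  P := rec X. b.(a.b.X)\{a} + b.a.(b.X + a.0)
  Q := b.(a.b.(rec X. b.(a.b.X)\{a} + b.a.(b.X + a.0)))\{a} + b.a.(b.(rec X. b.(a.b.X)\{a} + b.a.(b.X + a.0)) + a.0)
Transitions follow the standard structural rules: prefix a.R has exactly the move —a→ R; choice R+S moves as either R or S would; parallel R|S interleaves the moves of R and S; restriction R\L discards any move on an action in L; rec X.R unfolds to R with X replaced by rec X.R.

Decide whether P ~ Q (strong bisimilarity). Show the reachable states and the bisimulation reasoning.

bisimilar

LTS(P): 5 reachable states
  m0 = rec X. b.(a.b.X)\{a} + b.a.(b.X + a.0) has moves --b--▸ m1, --b--▸ m2
  m1 = (a.b.(rec X. b.(a.b.X)\{a} + b.a.(b.X + a.0)))\{a} has moves (no moves)
  m2 = a.(b.(rec X. b.(a.b.X)\{a} + b.a.(b.X + a.0)) + a.0) has moves --a--▸ m3
  m3 = b.(rec X. b.(a.b.X)\{a} + b.a.(b.X + a.0)) + a.0 has moves --a--▸ m4, --b--▸ m0
  m4 = 0 has moves (no moves)
LTS(Q): 6 reachable states
  n0 = b.(a.b.(rec X. b.(a.b.X)\{a} + b.a.(b.X + a.0)))\{a} + b.a.(b.(rec X. b.(a.b.X)\{a} + b.a.(b.X + a.0)) + a.0) has moves --b--▸ n1, --b--▸ n2
  n1 = (a.b.(rec X. b.(a.b.X)\{a} + b.a.(b.X + a.0)))\{a} has moves (no moves)
  n2 = a.(b.(rec X. b.(a.b.X)\{a} + b.a.(b.X + a.0)) + a.0) has moves --a--▸ n3
  n3 = b.(rec X. b.(a.b.X)\{a} + b.a.(b.X + a.0)) + a.0 has moves --a--▸ n4, --b--▸ n5
  n4 = 0 has moves (no moves)
  n5 = rec X. b.(a.b.X)\{a} + b.a.(b.X + a.0) has moves --b--▸ n1, --b--▸ n2
Bisimilarity quotient blocks:
  B0 = {m0, n0, n5}
  B1 = {m2, n2}
  B2 = {m3, n3}
  B3 = {m1, m4, n1, n4}
m0 ∈ B0, n0 ∈ B0 → same block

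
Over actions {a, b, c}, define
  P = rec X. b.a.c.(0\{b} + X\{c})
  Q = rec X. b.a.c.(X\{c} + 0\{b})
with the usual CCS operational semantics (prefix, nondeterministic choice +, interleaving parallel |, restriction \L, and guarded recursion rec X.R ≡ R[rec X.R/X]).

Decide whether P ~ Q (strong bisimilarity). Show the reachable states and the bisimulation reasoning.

P ~ Q

P's transition system — 6 states:
  s0 = rec X. b.a.c.(0\{b} + X\{c}) → ··b··> s1
  s1 = a.c.(0\{b} + (rec X. b.a.c.(0\{b} + X\{c}))\{c}) → ··a··> s2
  s2 = c.(0\{b} + (rec X. b.a.c.(0\{b} + X\{c}))\{c}) → ··c··> s3
  s3 = 0\{b} + (rec X. b.a.c.(0\{b} + X\{c}))\{c} → ··b··> s4
  s4 = (a.c.(0\{b} + (rec X. b.a.c.(0\{b} + X\{c}))\{c}))\{c} → ··a··> s5
  s5 = (c.(0\{b} + (rec X. b.a.c.(0\{b} + X\{c}))\{c}))\{c} → ·
Q's transition system — 6 states:
  t0 = rec X. b.a.c.(X\{c} + 0\{b}) → ··b··> t1
  t1 = a.c.((rec X. b.a.c.(X\{c} + 0\{b}))\{c} + 0\{b}) → ··a··> t2
  t2 = c.((rec X. b.a.c.(X\{c} + 0\{b}))\{c} + 0\{b}) → ··c··> t3
  t3 = (rec X. b.a.c.(X\{c} + 0\{b}))\{c} + 0\{b} → ··b··> t4
  t4 = (a.c.((rec X. b.a.c.(X\{c} + 0\{b}))\{c} + 0\{b}))\{c} → ··a··> t5
  t5 = (c.((rec X. b.a.c.(X\{c} + 0\{b}))\{c} + 0\{b}))\{c} → ·
Partition-refinement fixed point:
  B0 = {s0, t0}
  B1 = {s1, t1}
  B2 = {s2, t2}
  B3 = {s3, t3}
  B4 = {s4, t4}
  B5 = {s5, t5}
s0 ∈ B0, t0 ∈ B0 → same block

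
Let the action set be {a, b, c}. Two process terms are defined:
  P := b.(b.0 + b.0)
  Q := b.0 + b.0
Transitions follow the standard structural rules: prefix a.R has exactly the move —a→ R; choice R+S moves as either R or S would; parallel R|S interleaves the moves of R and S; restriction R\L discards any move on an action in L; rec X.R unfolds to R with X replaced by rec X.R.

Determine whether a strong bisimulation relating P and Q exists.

Reachable graph of P (3 states):
  p0 = b.(b.0 + b.0) | --b--▸ p1
  p1 = b.0 + b.0 | --b--▸ p2
  p2 = 0 | ∅
Reachable graph of Q (2 states):
  q0 = b.0 + b.0 | --b--▸ q1
  q1 = 0 | ∅
Partition-refinement fixed point:
  B0 = {p0}
  B1 = {p1, q0}
  B2 = {p2, q1}
p0 ∈ B0, q0 ∈ B1 → different blocks

P ≁ Q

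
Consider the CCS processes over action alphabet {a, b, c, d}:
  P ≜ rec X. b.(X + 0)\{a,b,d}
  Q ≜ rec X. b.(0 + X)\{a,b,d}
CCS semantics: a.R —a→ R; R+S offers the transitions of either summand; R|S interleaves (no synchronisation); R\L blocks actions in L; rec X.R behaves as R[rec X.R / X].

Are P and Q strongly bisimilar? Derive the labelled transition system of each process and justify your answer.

bisimilar

P's transition system — 2 states:
  m0 = rec X. b.(X + 0)\{a,b,d} has moves --b--▸ m1
  m1 = ((rec X. b.(X + 0)\{a,b,d}) + 0)\{a,b,d} has moves stopped
Q's transition system — 2 states:
  n0 = rec X. b.(0 + X)\{a,b,d} has moves --b--▸ n1
  n1 = (0 + (rec X. b.(0 + X)\{a,b,d}))\{a,b,d} has moves stopped
Partition-refinement fixed point:
  B0 = {m0, n0}
  B1 = {m1, n1}
m0 ∈ B0, n0 ∈ B0 → same block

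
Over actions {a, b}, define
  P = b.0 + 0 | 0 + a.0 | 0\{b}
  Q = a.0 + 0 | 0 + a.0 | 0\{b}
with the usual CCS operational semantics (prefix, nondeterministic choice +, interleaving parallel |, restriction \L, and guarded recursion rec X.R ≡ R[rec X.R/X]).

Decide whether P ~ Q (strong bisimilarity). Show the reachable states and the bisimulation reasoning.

LTS(P): 3 reachable states
  s0 = b.0 + 0 | 0 + a.0 | 0\{b} :: ··a··> s1, ··b··> s2
  s1 = 0 | 0\{b} :: ·
  s2 = 0 :: ·
LTS(Q): 3 reachable states
  t0 = a.0 + 0 | 0 + a.0 | 0\{b} :: ··a··> t1, ··a··> t2
  t1 = 0 :: ·
  t2 = 0 | 0\{b} :: ·
Bisimilarity quotient blocks:
  B0 = {s0}
  B1 = {s1, s2, t1, t2}
  B2 = {t0}
s0 ∈ B0, t0 ∈ B2 → different blocks

P ≁ Q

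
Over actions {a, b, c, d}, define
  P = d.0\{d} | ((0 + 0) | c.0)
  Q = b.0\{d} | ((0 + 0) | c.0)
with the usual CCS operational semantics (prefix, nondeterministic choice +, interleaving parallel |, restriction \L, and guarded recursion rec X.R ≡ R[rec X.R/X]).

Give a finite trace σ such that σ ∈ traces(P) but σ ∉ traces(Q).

d

P's transition system — 4 states:
  s0 = d.0\{d} | ((0 + 0) | c.0) | —c→ s1, —d→ s2
  s1 = d.0\{d} | ((0 + 0) | 0) | —d→ s3
  s2 = 0\{d} | ((0 + 0) | c.0) | —c→ s3
  s3 = 0\{d} | ((0 + 0) | 0) | ∅
Q's transition system — 4 states:
  t0 = b.0\{d} | ((0 + 0) | c.0) | —b→ t1, —c→ t2
  t1 = 0\{d} | ((0 + 0) | c.0) | —c→ t3
  t2 = b.0\{d} | ((0 + 0) | 0) | —b→ t3
  t3 = 0\{d} | ((0 + 0) | 0) | ∅
Run σ = ⟨d⟩ on P: start {s0}
  step 1 (d): {s2}
  P completes σ.
Run σ = ⟨d⟩ on Q: start {t0}
  step 1 (d): no successor for Q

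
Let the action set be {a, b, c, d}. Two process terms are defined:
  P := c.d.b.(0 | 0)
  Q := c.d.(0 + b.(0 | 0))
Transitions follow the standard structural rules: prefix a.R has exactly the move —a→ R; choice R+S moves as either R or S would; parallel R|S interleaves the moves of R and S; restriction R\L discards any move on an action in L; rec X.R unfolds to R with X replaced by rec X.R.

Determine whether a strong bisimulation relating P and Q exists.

Reachable graph of P (4 states):
  m0 = c.d.b.(0 | 0) ⊢ =c=> m1
  m1 = d.b.(0 | 0) ⊢ =d=> m2
  m2 = b.(0 | 0) ⊢ =b=> m3
  m3 = 0 | 0 ⊢ (no moves)
Reachable graph of Q (4 states):
  n0 = c.d.(0 + b.(0 | 0)) ⊢ =c=> n1
  n1 = d.(0 + b.(0 | 0)) ⊢ =d=> n2
  n2 = 0 + b.(0 | 0) ⊢ =b=> n3
  n3 = 0 | 0 ⊢ (no moves)
Partition-refinement fixed point:
  B0 = {m0, n0}
  B1 = {m1, n1}
  B2 = {m2, n2}
  B3 = {m3, n3}
m0 ∈ B0, n0 ∈ B0 → same block

P ~ Q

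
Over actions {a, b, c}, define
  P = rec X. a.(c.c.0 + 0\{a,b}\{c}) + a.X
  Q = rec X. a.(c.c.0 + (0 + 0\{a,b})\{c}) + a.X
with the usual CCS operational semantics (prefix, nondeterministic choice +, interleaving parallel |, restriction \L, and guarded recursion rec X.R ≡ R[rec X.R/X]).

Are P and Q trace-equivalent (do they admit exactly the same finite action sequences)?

P's transition system — 4 states:
  m0 = rec X. a.(c.c.0 + 0\{a,b}\{c}) + a.X | --a--▸ m0, --a--▸ m1
  m1 = c.c.0 + 0\{a,b}\{c} | --c--▸ m2
  m2 = c.0 | --c--▸ m3
  m3 = 0 | ∅
Q's transition system — 4 states:
  n0 = rec X. a.(c.c.0 + (0 + 0\{a,b})\{c}) + a.X | --a--▸ n0, --a--▸ n1
  n1 = c.c.0 + (0 + 0\{a,b})\{c} | --c--▸ n2
  n2 = c.0 | --c--▸ n3
  n3 = 0 | ∅
Coarsest stable partition (strong bisimilarity classes):
  B0 = {m0, n0}
  B1 = {m1, n1}
  B2 = {m2, n2}
  B3 = {m3, n3}
m0 ∈ B0, n0 ∈ B0 → same block
Bisimilar ⇒ trace-equivalent.

traces(P) = traces(Q)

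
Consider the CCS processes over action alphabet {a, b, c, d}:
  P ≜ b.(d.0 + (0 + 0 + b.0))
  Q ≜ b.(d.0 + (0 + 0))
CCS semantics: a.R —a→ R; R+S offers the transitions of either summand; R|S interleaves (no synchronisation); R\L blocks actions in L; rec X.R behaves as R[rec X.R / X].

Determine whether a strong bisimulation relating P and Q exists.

LTS(P): 3 reachable states
  u0 = b.(d.0 + (0 + 0 + b.0)) :: =b=> u1
  u1 = d.0 + (0 + 0 + b.0) :: =b=> u2, =d=> u2
  u2 = 0 :: deadlocked
LTS(Q): 3 reachable states
  v0 = b.(d.0 + (0 + 0)) :: =b=> v1
  v1 = d.0 + (0 + 0) :: =d=> v2
  v2 = 0 :: deadlocked
Bisimilarity quotient blocks:
  B0 = {u0}
  B1 = {u1}
  B2 = {u2, v2}
  B3 = {v0}
  B4 = {v1}
u0 ∈ B0, v0 ∈ B3 → different blocks

P ≁ Q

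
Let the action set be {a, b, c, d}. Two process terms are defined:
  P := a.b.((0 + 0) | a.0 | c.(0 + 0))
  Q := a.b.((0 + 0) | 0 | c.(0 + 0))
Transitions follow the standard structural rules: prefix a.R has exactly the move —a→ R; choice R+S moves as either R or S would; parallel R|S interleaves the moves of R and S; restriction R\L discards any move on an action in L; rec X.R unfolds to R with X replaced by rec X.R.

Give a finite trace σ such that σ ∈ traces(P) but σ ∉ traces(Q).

P's transition system — 6 states:
  m0 = a.b.((0 + 0) | a.0 | c.(0 + 0)) ⊢ —a→ m1
  m1 = b.((0 + 0) | a.0 | c.(0 + 0)) ⊢ —b→ m2
  m2 = (0 + 0) | a.0 | c.(0 + 0) ⊢ —a→ m3, —c→ m4
  m3 = (0 + 0) | 0 | c.(0 + 0) ⊢ —c→ m5
  m4 = (0 + 0) | a.0 | (0 + 0) ⊢ —a→ m5
  m5 = (0 + 0) | 0 | (0 + 0) ⊢ stopped
Q's transition system — 4 states:
  n0 = a.b.((0 + 0) | 0 | c.(0 + 0)) ⊢ —a→ n1
  n1 = b.((0 + 0) | 0 | c.(0 + 0)) ⊢ —b→ n2
  n2 = (0 + 0) | 0 | c.(0 + 0) ⊢ —c→ n3
  n3 = (0 + 0) | 0 | (0 + 0) ⊢ stopped
Trace ⟨aba⟩ through P, begin at {m0}:
  after a @ step 1: {m1}
  after b @ step 2: {m2}
  after a @ step 3: {m3}
  — P admits the full trace.
Trace ⟨aba⟩ through Q, begin at {n0}:
  after a @ step 1: {n1}
  after b @ step 2: {n2}
  after a @ step 3: no successor for Q

aba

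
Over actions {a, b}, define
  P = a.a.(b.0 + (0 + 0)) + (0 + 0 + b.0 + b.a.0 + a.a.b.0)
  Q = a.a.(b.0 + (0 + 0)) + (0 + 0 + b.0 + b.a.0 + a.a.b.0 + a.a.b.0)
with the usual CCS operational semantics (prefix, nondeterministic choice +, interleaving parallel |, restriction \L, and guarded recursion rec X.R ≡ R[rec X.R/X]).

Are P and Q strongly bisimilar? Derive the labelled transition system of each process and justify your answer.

P ~ Q

LTS(P): 7 reachable states
  p0 = a.a.(b.0 + (0 + 0)) + (0 + 0 + b.0 + b.a.0 + a.a.b.0) → —a→ p1, —a→ p2, —b→ p3, —b→ p4
  p1 = a.(b.0 + (0 + 0)) → —a→ p5
  p2 = a.b.0 → —a→ p6
  p3 = 0 → (no moves)
  p4 = a.0 → —a→ p3
  p5 = b.0 + (0 + 0) → —b→ p3
  p6 = b.0 → —b→ p3
LTS(Q): 7 reachable states
  q0 = a.a.(b.0 + (0 + 0)) + (0 + 0 + b.0 + b.a.0 + a.a.b.0 + a.a.b.0) → —a→ q1, —a→ q2, —b→ q3, —b→ q4
  q1 = a.(b.0 + (0 + 0)) → —a→ q5
  q2 = a.b.0 → —a→ q6
  q3 = 0 → (no moves)
  q4 = a.0 → —a→ q3
  q5 = b.0 + (0 + 0) → —b→ q3
  q6 = b.0 → —b→ q3
Bisimilarity quotient blocks:
  B0 = {p0, q0}
  B1 = {p3, q3}
  B2 = {p1, p2, q1, q2}
  B3 = {p5, p6, q5, q6}
  B4 = {p4, q4}
p0 ∈ B0, q0 ∈ B0 → same block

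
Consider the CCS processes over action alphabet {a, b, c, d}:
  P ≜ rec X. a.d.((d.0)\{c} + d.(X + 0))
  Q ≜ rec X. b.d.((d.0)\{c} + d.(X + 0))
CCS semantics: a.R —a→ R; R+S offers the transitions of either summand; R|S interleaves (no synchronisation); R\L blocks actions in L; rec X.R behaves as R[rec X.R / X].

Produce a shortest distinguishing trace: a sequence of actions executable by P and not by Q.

Reachable graph of P (5 states):
  u0 = rec X. a.d.((d.0)\{c} + d.(X + 0)) :: —a→ u1
  u1 = d.((d.0)\{c} + d.((rec X. a.d.((d.0)\{c} + d.(X + 0))) + 0)) :: —d→ u2
  u2 = (d.0)\{c} + d.((rec X. a.d.((d.0)\{c} + d.(X + 0))) + 0) :: —d→ u3, —d→ u4
  u3 = (rec X. a.d.((d.0)\{c} + d.(X + 0))) + 0 :: —a→ u1
  u4 = 0\{c} :: ∅
Reachable graph of Q (5 states):
  v0 = rec X. b.d.((d.0)\{c} + d.(X + 0)) :: —b→ v1
  v1 = d.((d.0)\{c} + d.((rec X. b.d.((d.0)\{c} + d.(X + 0))) + 0)) :: —d→ v2
  v2 = (d.0)\{c} + d.((rec X. b.d.((d.0)\{c} + d.(X + 0))) + 0) :: —d→ v3, —d→ v4
  v3 = (rec X. b.d.((d.0)\{c} + d.(X + 0))) + 0 :: —b→ v1
  v4 = 0\{c} :: ∅
Run σ = ⟨a⟩ on P: start {u0}
  after a @ step 1: {u1}
  P completes σ.
Run σ = ⟨a⟩ on Q: start {v0}
  after a @ step 1: ∅ (Q stuck)

a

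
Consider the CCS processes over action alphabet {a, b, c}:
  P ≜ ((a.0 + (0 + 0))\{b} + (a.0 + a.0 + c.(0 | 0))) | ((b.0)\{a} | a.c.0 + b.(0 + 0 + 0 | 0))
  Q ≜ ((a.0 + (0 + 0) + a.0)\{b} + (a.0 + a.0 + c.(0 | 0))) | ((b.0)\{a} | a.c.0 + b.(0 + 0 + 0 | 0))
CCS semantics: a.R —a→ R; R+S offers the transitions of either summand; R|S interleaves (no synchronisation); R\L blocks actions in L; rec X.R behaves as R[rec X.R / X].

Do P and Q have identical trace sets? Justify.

Reachable graph of P (28 states):
  m0 = ((a.0 + (0 + 0))\{b} + (a.0 + a.0 + c.(0 | 0))) | ((b.0)\{a} | a.c.0 + b.(0 + 0 + 0 | 0)) → —a→ m1, —a→ m2, —a→ m3, —b→ m4, —b→ m5, —c→ m6
  m1 = ((a.0 + (0 + 0))\{b} + (a.0 + a.0 + c.(0 | 0))) | ((b.0)\{a} | c.0) → —a→ m7, —a→ m8, —b→ m9, —c→ m10, —c→ m11
  m2 = 0 | ((b.0)\{a} | a.c.0 + b.(0 + 0 + 0 | 0)) → —a→ m7, —b→ m12, —b→ m13
  m3 = 0\{b} | ((b.0)\{a} | a.c.0 + b.(0 + 0 + 0 | 0)) → —a→ m8, —b→ m14, —b→ m15
  m4 = ((a.0 + (0 + 0))\{b} + (a.0 + a.0 + c.(0 | 0))) | (0 + 0 + 0 | 0) → —a→ m12, —a→ m14, —c→ m16
  m5 = ((a.0 + (0 + 0))\{b} + (a.0 + a.0 + c.(0 | 0))) | (0\{a} | a.c.0) → —a→ m13, —a→ m15, —a→ m9, —c→ m17
  m6 = 0 | 0 | ((b.0)\{a} | a.c.0 + b.(0 + 0 + 0 | 0)) → —a→ m11, —b→ m16, —b→ m17
  m7 = 0 | ((b.0)\{a} | c.0) → —b→ m18, —c→ m19
  m8 = 0\{b} | ((b.0)\{a} | c.0) → —b→ m20, —c→ m21
  m9 = ((a.0 + (0 + 0))\{b} + (a.0 + a.0 + c.(0 | 0))) | (0\{a} | c.0) → —a→ m18, —a→ m20, —c→ m22, —c→ m23
  m10 = ((a.0 + (0 + 0))\{b} + (a.0 + a.0 + c.(0 | 0))) | ((b.0)\{a} | 0) → —a→ m19, —a→ m21, —b→ m22, —c→ m24
  m11 = 0 | 0 | ((b.0)\{a} | c.0) → —b→ m23, —c→ m24
  m12 = 0 | (0 + 0 + 0 | 0) → stopped
  m13 = 0 | (0\{a} | a.c.0) → —a→ m18
  m14 = 0\{b} | (0 + 0 + 0 | 0) → stopped
  m15 = 0\{b} | (0\{a} | a.c.0) → —a→ m20
  m16 = 0 | 0 | (0 + 0 + 0 | 0) → stopped
  m17 = 0 | 0 | (0\{a} | a.c.0) → —a→ m23
  m18 = 0 | (0\{a} | c.0) → —c→ m25
  m19 = 0 | ((b.0)\{a} | 0) → —b→ m25
  m20 = 0\{b} | (0\{a} | c.0) → —c→ m26
  m21 = 0\{b} | ((b.0)\{a} | 0) → —b→ m26
  m22 = ((a.0 + (0 + 0))\{b} + (a.0 + a.0 + c.(0 | 0))) | (0\{a} | 0) → —a→ m25, —a→ m26, —c→ m27
  m23 = 0 | 0 | (0\{a} | c.0) → —c→ m27
  m24 = 0 | 0 | ((b.0)\{a} | 0) → —b→ m27
  m25 = 0 | (0\{a} | 0) → stopped
  m26 = 0\{b} | (0\{a} | 0) → stopped
  m27 = 0 | 0 | (0\{a} | 0) → stopped
Reachable graph of Q (28 states):
  n0 = ((a.0 + (0 + 0) + a.0)\{b} + (a.0 + a.0 + c.(0 | 0))) | ((b.0)\{a} | a.c.0 + b.(0 + 0 + 0 | 0)) → —a→ n1, —a→ n2, —a→ n3, —b→ n4, —b→ n5, —c→ n6
  n1 = ((a.0 + (0 + 0) + a.0)\{b} + (a.0 + a.0 + c.(0 | 0))) | ((b.0)\{a} | c.0) → —a→ n7, —a→ n8, —b→ n9, —c→ n10, —c→ n11
  n2 = 0 | ((b.0)\{a} | a.c.0 + b.(0 + 0 + 0 | 0)) → —a→ n7, —b→ n12, —b→ n13
  n3 = 0\{b} | ((b.0)\{a} | a.c.0 + b.(0 + 0 + 0 | 0)) → —a→ n8, —b→ n14, —b→ n15
  n4 = ((a.0 + (0 + 0) + a.0)\{b} + (a.0 + a.0 + c.(0 | 0))) | (0 + 0 + 0 | 0) → —a→ n12, —a→ n14, —c→ n16
  n5 = ((a.0 + (0 + 0) + a.0)\{b} + (a.0 + a.0 + c.(0 | 0))) | (0\{a} | a.c.0) → —a→ n13, —a→ n15, —a→ n9, —c→ n17
  n6 = 0 | 0 | ((b.0)\{a} | a.c.0 + b.(0 + 0 + 0 | 0)) → —a→ n11, —b→ n16, —b→ n17
  n7 = 0 | ((b.0)\{a} | c.0) → —b→ n18, —c→ n19
  n8 = 0\{b} | ((b.0)\{a} | c.0) → —b→ n20, —c→ n21
  n9 = ((a.0 + (0 + 0) + a.0)\{b} + (a.0 + a.0 + c.(0 | 0))) | (0\{a} | c.0) → —a→ n18, —a→ n20, —c→ n22, —c→ n23
  n10 = ((a.0 + (0 + 0) + a.0)\{b} + (a.0 + a.0 + c.(0 | 0))) | ((b.0)\{a} | 0) → —a→ n19, —a→ n21, —b→ n22, —c→ n24
  n11 = 0 | 0 | ((b.0)\{a} | c.0) → —b→ n23, —c→ n24
  n12 = 0 | (0 + 0 + 0 | 0) → stopped
  n13 = 0 | (0\{a} | a.c.0) → —a→ n18
  n14 = 0\{b} | (0 + 0 + 0 | 0) → stopped
  n15 = 0\{b} | (0\{a} | a.c.0) → —a→ n20
  n16 = 0 | 0 | (0 + 0 + 0 | 0) → stopped
  n17 = 0 | 0 | (0\{a} | a.c.0) → —a→ n23
  n18 = 0 | (0\{a} | c.0) → —c→ n25
  n19 = 0 | ((b.0)\{a} | 0) → —b→ n25
  n20 = 0\{b} | (0\{a} | c.0) → —c→ n26
  n21 = 0\{b} | ((b.0)\{a} | 0) → —b→ n26
  n22 = ((a.0 + (0 + 0) + a.0)\{b} + (a.0 + a.0 + c.(0 | 0))) | (0\{a} | 0) → —a→ n25, —a→ n26, —c→ n27
  n23 = 0 | 0 | (0\{a} | c.0) → —c→ n27
  n24 = 0 | 0 | ((b.0)\{a} | 0) → —b→ n27
  n25 = 0 | (0\{a} | 0) → stopped
  n26 = 0\{b} | (0\{a} | 0) → stopped
  n27 = 0 | 0 | (0\{a} | 0) → stopped
Coarsest stable partition (strong bisimilarity classes):
  B0 = {m0, n0}
  B1 = {m2, m3, m6, n2, n3, n6}
  B2 = {m13, m15, m17, n13, n15, n17}
  B3 = {m18, m20, m23, n18, n20, n23}
  B4 = {m12, m14, m16, m25, m26, m27, n12, n14, n16, n25, n26, n27}
  B5 = {m11, m7, m8, n11, n7, n8}
  B6 = {m19, m21, m24, n19, n21, n24}
  B7 = {m1, n1}
  B8 = {m10, n10}
  B9 = {m22, m4, n22, n4}
  B10 = {m9, n9}
  B11 = {m5, n5}
m0 ∈ B0, n0 ∈ B0 → same block
Bisimilar ⇒ trace-equivalent.

trace-equivalent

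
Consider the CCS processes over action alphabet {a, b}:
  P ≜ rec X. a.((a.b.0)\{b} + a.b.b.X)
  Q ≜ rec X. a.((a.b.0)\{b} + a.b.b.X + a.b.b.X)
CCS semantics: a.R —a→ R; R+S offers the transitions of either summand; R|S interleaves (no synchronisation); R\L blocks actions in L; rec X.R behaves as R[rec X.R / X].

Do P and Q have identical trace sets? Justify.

traces(P) = traces(Q)

LTS(P): 5 reachable states
  p0 = rec X. a.((a.b.0)\{b} + a.b.b.X) | =a=> p1
  p1 = (a.b.0)\{b} + a.b.b.(rec X. a.((a.b.0)\{b} + a.b.b.X)) | =a=> p2, =a=> p3
  p2 = (b.0)\{b} | ·
  p3 = b.b.(rec X. a.((a.b.0)\{b} + a.b.b.X)) | =b=> p4
  p4 = b.(rec X. a.((a.b.0)\{b} + a.b.b.X)) | =b=> p0
LTS(Q): 5 reachable states
  q0 = rec X. a.((a.b.0)\{b} + a.b.b.X + a.b.b.X) | =a=> q1
  q1 = (a.b.0)\{b} + a.b.b.(rec X. a.((a.b.0)\{b} + a.b.b.X + a.b.b.X)) + a.b.b.(rec X. a.((a.b.0)\{b} + a.b.b.X + a.b.b.X)) | =a=> q2, =a=> q3
  q2 = (b.0)\{b} | ·
  q3 = b.b.(rec X. a.((a.b.0)\{b} + a.b.b.X + a.b.b.X)) | =b=> q4
  q4 = b.(rec X. a.((a.b.0)\{b} + a.b.b.X + a.b.b.X)) | =b=> q0
Bisimilarity quotient blocks:
  B0 = {p0, q0}
  B1 = {p1, q1}
  B2 = {p2, q2}
  B3 = {p3, q3}
  B4 = {p4, q4}
p0 ∈ B0, q0 ∈ B0 → same block
Bisimilar ⇒ trace-equivalent.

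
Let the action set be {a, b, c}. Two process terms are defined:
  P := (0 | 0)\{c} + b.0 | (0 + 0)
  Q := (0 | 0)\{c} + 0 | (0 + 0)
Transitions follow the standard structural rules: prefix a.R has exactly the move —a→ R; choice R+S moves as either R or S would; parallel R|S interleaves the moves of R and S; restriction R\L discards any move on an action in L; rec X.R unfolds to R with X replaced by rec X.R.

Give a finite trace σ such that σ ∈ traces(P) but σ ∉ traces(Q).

b

LTS(P): 2 reachable states
  u0 = (0 | 0)\{c} + b.0 | (0 + 0) | —b→ u1
  u1 = 0 | (0 + 0) | deadlocked
LTS(Q): 1 reachable states
  v0 = (0 | 0)\{c} + 0 | (0 + 0) | deadlocked
Trace ⟨b⟩ through P, begin at {u0}:
  after b @ step 1: {u1}
  P completes σ.
Trace ⟨b⟩ through Q, begin at {v0}:
  after b @ step 1: no successor for Q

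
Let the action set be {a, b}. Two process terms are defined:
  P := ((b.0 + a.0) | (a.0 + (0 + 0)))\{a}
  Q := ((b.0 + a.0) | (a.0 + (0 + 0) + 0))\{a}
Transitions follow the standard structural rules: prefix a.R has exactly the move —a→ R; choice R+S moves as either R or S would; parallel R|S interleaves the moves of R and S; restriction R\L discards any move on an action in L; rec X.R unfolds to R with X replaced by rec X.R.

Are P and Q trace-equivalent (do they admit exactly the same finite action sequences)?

Reachable graph of P (2 states):
  s0 = ((b.0 + a.0) | (a.0 + (0 + 0)))\{a} → =b=> s1
  s1 = (0 | (a.0 + (0 + 0)))\{a} → ·
Reachable graph of Q (2 states):
  t0 = ((b.0 + a.0) | (a.0 + (0 + 0) + 0))\{a} → =b=> t1
  t1 = (0 | (a.0 + (0 + 0) + 0))\{a} → ·
Coarsest stable partition (strong bisimilarity classes):
  B0 = {s0, t0}
  B1 = {s1, t1}
s0 ∈ B0, t0 ∈ B0 → same block
Bisimilar ⇒ trace-equivalent.

traces(P) = traces(Q)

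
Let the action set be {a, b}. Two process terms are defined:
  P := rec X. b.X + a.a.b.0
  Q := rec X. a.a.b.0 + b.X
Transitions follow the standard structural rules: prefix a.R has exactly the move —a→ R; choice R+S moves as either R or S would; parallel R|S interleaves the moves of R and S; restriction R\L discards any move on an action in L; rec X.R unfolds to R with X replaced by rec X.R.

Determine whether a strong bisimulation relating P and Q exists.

P's transition system — 4 states:
  u0 = rec X. b.X + a.a.b.0 | ··a··> u1, ··b··> u0
  u1 = a.b.0 | ··a··> u2
  u2 = b.0 | ··b··> u3
  u3 = 0 | ·
Q's transition system — 4 states:
  v0 = rec X. a.a.b.0 + b.X | ··a··> v1, ··b··> v0
  v1 = a.b.0 | ··a··> v2
  v2 = b.0 | ··b··> v3
  v3 = 0 | ·
Partition-refinement fixed point:
  B0 = {u0, v0}
  B1 = {u1, v1}
  B2 = {u2, v2}
  B3 = {u3, v3}
u0 ∈ B0, v0 ∈ B0 → same block

bisimilar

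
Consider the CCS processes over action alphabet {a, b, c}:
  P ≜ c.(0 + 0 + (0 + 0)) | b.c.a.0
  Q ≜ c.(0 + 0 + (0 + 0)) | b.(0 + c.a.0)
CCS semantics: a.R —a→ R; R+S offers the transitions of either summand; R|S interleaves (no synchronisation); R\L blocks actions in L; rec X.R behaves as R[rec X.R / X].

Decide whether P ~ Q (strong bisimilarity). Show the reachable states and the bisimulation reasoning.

YES

P's transition system — 8 states:
  m0 = c.(0 + 0 + (0 + 0)) | b.c.a.0 ⊢ --b--▸ m1, --c--▸ m2
  m1 = c.(0 + 0 + (0 + 0)) | c.a.0 ⊢ --c--▸ m3, --c--▸ m4
  m2 = (0 + 0 + (0 + 0)) | b.c.a.0 ⊢ --b--▸ m3
  m3 = (0 + 0 + (0 + 0)) | c.a.0 ⊢ --c--▸ m5
  m4 = c.(0 + 0 + (0 + 0)) | a.0 ⊢ --a--▸ m6, --c--▸ m5
  m5 = (0 + 0 + (0 + 0)) | a.0 ⊢ --a--▸ m7
  m6 = c.(0 + 0 + (0 + 0)) | 0 ⊢ --c--▸ m7
  m7 = (0 + 0 + (0 + 0)) | 0 ⊢ ∅
Q's transition system — 8 states:
  n0 = c.(0 + 0 + (0 + 0)) | b.(0 + c.a.0) ⊢ --b--▸ n1, --c--▸ n2
  n1 = c.(0 + 0 + (0 + 0)) | (0 + c.a.0) ⊢ --c--▸ n3, --c--▸ n4
  n2 = (0 + 0 + (0 + 0)) | b.(0 + c.a.0) ⊢ --b--▸ n3
  n3 = (0 + 0 + (0 + 0)) | (0 + c.a.0) ⊢ --c--▸ n5
  n4 = c.(0 + 0 + (0 + 0)) | a.0 ⊢ --a--▸ n6, --c--▸ n5
  n5 = (0 + 0 + (0 + 0)) | a.0 ⊢ --a--▸ n7
  n6 = c.(0 + 0 + (0 + 0)) | 0 ⊢ --c--▸ n7
  n7 = (0 + 0 + (0 + 0)) | 0 ⊢ ∅
Coarsest stable partition (strong bisimilarity classes):
  B0 = {m0, n0}
  B1 = {m2, n2}
  B2 = {m3, n3}
  B3 = {m5, n5}
  B4 = {m7, n7}
  B5 = {m1, n1}
  B6 = {m4, n4}
  B7 = {m6, n6}
m0 ∈ B0, n0 ∈ B0 → same block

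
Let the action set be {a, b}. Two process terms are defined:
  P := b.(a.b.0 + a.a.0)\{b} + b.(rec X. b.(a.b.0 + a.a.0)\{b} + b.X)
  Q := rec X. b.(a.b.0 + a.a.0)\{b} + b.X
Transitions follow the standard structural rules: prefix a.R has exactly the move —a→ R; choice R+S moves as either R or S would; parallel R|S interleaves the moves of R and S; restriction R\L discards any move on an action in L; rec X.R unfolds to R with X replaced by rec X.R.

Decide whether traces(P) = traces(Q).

trace-equivalent

P's transition system — 6 states:
  p0 = b.(a.b.0 + a.a.0)\{b} + b.(rec X. b.(a.b.0 + a.a.0)\{b} + b.X) has moves --b--▸ p1, --b--▸ p2
  p1 = (a.b.0 + a.a.0)\{b} has moves --a--▸ p3, --a--▸ p4
  p2 = rec X. b.(a.b.0 + a.a.0)\{b} + b.X has moves --b--▸ p1, --b--▸ p2
  p3 = (a.0)\{b} has moves --a--▸ p5
  p4 = (b.0)\{b} has moves ·
  p5 = 0\{b} has moves ·
Q's transition system — 5 states:
  q0 = rec X. b.(a.b.0 + a.a.0)\{b} + b.X has moves --b--▸ q0, --b--▸ q1
  q1 = (a.b.0 + a.a.0)\{b} has moves --a--▸ q2, --a--▸ q3
  q2 = (a.0)\{b} has moves --a--▸ q4
  q3 = (b.0)\{b} has moves ·
  q4 = 0\{b} has moves ·
Partition-refinement fixed point:
  B0 = {p0, p2, q0}
  B1 = {p1, q1}
  B2 = {p4, p5, q3, q4}
  B3 = {p3, q2}
p0 ∈ B0, q0 ∈ B0 → same block
Bisimilar ⇒ trace-equivalent.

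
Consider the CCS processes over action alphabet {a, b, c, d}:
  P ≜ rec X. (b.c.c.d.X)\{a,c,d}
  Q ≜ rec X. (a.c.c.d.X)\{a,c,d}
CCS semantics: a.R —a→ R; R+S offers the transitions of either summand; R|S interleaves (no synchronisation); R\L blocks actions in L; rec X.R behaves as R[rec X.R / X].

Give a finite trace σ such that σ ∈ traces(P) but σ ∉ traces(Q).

b

Reachable graph of P (2 states):
  u0 = rec X. (b.c.c.d.X)\{a,c,d} → -b-> u1
  u1 = (c.c.d.(rec X. (b.c.c.d.X)\{a,c,d}))\{a,c,d} → ∅
Reachable graph of Q (1 states):
  v0 = rec X. (a.c.c.d.X)\{a,c,d} → ∅
Run σ = ⟨b⟩ on P: start {u0}
  after b @ step 1: {u1}
  ✓ P
Run σ = ⟨b⟩ on Q: start {v0}
  after b @ step 1: no successor for Q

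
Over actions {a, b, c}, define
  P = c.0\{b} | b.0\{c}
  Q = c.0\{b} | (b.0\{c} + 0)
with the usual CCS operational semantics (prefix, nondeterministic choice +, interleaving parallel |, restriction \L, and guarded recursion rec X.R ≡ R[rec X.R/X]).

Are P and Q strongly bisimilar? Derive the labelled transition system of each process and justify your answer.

bisimilar

P's transition system — 4 states:
  u0 = c.0\{b} | b.0\{c} has moves ··b··> u1, ··c··> u2
  u1 = c.0\{b} | 0\{c} has moves ··c··> u3
  u2 = 0\{b} | b.0\{c} has moves ··b··> u3
  u3 = 0\{b} | 0\{c} has moves deadlocked
Q's transition system — 4 states:
  v0 = c.0\{b} | (b.0\{c} + 0) has moves ··b··> v1, ··c··> v2
  v1 = c.0\{b} | 0\{c} has moves ··c··> v3
  v2 = 0\{b} | (b.0\{c} + 0) has moves ··b··> v3
  v3 = 0\{b} | 0\{c} has moves deadlocked
Partition-refinement fixed point:
  B0 = {u0, v0}
  B1 = {u1, v1}
  B2 = {u3, v3}
  B3 = {u2, v2}
u0 ∈ B0, v0 ∈ B0 → same block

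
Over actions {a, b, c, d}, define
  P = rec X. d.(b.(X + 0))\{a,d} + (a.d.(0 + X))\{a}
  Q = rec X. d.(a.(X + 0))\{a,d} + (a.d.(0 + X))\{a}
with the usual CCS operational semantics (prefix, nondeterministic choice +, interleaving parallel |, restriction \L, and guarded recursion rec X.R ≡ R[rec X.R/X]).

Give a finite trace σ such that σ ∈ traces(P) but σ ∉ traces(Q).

db

P's transition system — 3 states:
  p0 = rec X. d.(b.(X + 0))\{a,d} + (a.d.(0 + X))\{a} | -d-> p1
  p1 = (b.((rec X. d.(b.(X + 0))\{a,d} + (a.d.(0 + X))\{a}) + 0))\{a,d} | -b-> p2
  p2 = ((rec X. d.(b.(X + 0))\{a,d} + (a.d.(0 + X))\{a}) + 0)\{a,d} | deadlocked
Q's transition system — 2 states:
  q0 = rec X. d.(a.(X + 0))\{a,d} + (a.d.(0 + X))\{a} | -d-> q1
  q1 = (a.((rec X. d.(a.(X + 0))\{a,d} + (a.d.(0 + X))\{a}) + 0))\{a,d} | deadlocked
Executing db from P (initial set {p0}):
  after d @ step 1: {p1}
  after b @ step 2: {p2}
  ✓ P
Executing db from Q (initial set {q0}):
  after d @ step 1: {q1}
  after b @ step 2: no successor for Q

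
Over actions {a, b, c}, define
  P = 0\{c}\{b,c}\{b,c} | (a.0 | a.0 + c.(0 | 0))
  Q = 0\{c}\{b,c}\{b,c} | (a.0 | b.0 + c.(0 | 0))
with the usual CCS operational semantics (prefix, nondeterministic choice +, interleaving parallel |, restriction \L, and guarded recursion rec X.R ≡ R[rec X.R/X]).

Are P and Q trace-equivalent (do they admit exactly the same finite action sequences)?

NO — witness ⟨aa⟩

LTS(P): 4 reachable states
  u0 = 0\{c}\{b,c}\{b,c} | (a.0 | a.0 + c.(0 | 0)) → -a-> u1, -a-> u2, -c-> u3
  u1 = 0\{c}\{b,c}\{b,c} | (0 | a.0) → -a-> u3
  u2 = 0\{c}\{b,c}\{b,c} | (a.0 | 0) → -a-> u3
  u3 = 0\{c}\{b,c}\{b,c} | (0 | 0) → ·
LTS(Q): 4 reachable states
  v0 = 0\{c}\{b,c}\{b,c} | (a.0 | b.0 + c.(0 | 0)) → -a-> v1, -b-> v2, -c-> v3
  v1 = 0\{c}\{b,c}\{b,c} | (0 | b.0) → -b-> v3
  v2 = 0\{c}\{b,c}\{b,c} | (a.0 | 0) → -a-> v3
  v3 = 0\{c}\{b,c}\{b,c} | (0 | 0) → ·
Run σ = ⟨aa⟩ on P: start {u0}
  step 1 (a): {u1, u2}
  step 2 (a): {u3}
  ✓ P
Run σ = ⟨aa⟩ on Q: start {v0}
  step 1 (a): {v1}
  step 2 (a): ∅ (Q stuck)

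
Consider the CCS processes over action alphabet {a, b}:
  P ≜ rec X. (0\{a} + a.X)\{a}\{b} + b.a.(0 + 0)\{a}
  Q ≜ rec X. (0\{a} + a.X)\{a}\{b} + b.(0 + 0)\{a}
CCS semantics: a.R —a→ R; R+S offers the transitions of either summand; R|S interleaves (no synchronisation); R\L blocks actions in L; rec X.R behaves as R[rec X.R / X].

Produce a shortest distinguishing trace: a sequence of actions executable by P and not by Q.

ba

LTS(P): 3 reachable states
  s0 = rec X. (0\{a} + a.X)\{a}\{b} + b.a.(0 + 0)\{a} :: --b--▸ s1
  s1 = a.(0 + 0)\{a} :: --a--▸ s2
  s2 = (0 + 0)\{a} :: ·
LTS(Q): 2 reachable states
  t0 = rec X. (0\{a} + a.X)\{a}\{b} + b.(0 + 0)\{a} :: --b--▸ t1
  t1 = (0 + 0)\{a} :: ·
Executing ba from P (initial set {s0}):
  after b @ step 1: {s1}
  after a @ step 2: {s2}
  P completes σ.
Executing ba from Q (initial set {t0}):
  after b @ step 1: {t1}
  after a @ step 2: ∅ (Q stuck)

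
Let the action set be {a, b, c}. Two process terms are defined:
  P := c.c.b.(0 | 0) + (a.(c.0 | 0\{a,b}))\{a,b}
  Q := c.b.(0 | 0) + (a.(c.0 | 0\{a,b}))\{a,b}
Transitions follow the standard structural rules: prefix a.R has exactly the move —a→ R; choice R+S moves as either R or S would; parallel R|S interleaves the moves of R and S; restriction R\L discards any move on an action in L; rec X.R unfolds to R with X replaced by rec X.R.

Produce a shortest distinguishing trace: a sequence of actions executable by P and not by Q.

LTS(P): 4 reachable states
  s0 = c.c.b.(0 | 0) + (a.(c.0 | 0\{a,b}))\{a,b} has moves --c--▸ s1
  s1 = c.b.(0 | 0) has moves --c--▸ s2
  s2 = b.(0 | 0) has moves --b--▸ s3
  s3 = 0 | 0 has moves stopped
LTS(Q): 3 reachable states
  t0 = c.b.(0 | 0) + (a.(c.0 | 0\{a,b}))\{a,b} has moves --c--▸ t1
  t1 = b.(0 | 0) has moves --b--▸ t2
  t2 = 0 | 0 has moves stopped
Executing cc from P (initial set {s0}):
  [1] c ⇒ {s1}
  [2] c ⇒ {s2}
  — P admits the full trace.
Executing cc from Q (initial set {t0}):
  [1] c ⇒ {t1}
  [2] c ⇒ no successor for Q

cc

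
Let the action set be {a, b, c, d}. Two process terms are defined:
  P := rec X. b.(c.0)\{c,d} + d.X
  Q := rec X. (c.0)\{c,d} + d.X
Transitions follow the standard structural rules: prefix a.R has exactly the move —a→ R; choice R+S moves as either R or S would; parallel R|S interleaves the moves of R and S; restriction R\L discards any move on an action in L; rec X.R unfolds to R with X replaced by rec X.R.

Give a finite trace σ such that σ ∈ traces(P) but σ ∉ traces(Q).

Reachable graph of P (2 states):
  m0 = rec X. b.(c.0)\{c,d} + d.X | =b=> m1, =d=> m0
  m1 = (c.0)\{c,d} | ·
Reachable graph of Q (1 states):
  n0 = rec X. (c.0)\{c,d} + d.X | =d=> n0
Trace ⟨b⟩ through P, begin at {m0}:
  after b @ step 1: {m1}
  P completes σ.
Trace ⟨b⟩ through Q, begin at {n0}:
  after b @ step 1: ∅  — Q cannot continue

b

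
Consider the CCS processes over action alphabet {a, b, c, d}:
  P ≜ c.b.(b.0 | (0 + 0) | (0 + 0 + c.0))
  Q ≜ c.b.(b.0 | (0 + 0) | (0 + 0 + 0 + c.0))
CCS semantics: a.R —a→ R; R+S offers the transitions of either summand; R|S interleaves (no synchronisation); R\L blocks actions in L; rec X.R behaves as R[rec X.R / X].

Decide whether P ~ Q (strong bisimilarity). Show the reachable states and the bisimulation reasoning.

P's transition system — 6 states:
  m0 = c.b.(b.0 | (0 + 0) | (0 + 0 + c.0)) :: —c→ m1
  m1 = b.(b.0 | (0 + 0) | (0 + 0 + c.0)) :: —b→ m2
  m2 = b.0 | (0 + 0) | (0 + 0 + c.0) :: —b→ m3, —c→ m4
  m3 = 0 | (0 + 0) | (0 + 0 + c.0) :: —c→ m5
  m4 = b.0 | (0 + 0) | 0 :: —b→ m5
  m5 = 0 | (0 + 0) | 0 :: deadlocked
Q's transition system — 6 states:
  n0 = c.b.(b.0 | (0 + 0) | (0 + 0 + 0 + c.0)) :: —c→ n1
  n1 = b.(b.0 | (0 + 0) | (0 + 0 + 0 + c.0)) :: —b→ n2
  n2 = b.0 | (0 + 0) | (0 + 0 + 0 + c.0) :: —b→ n3, —c→ n4
  n3 = 0 | (0 + 0) | (0 + 0 + 0 + c.0) :: —c→ n5
  n4 = b.0 | (0 + 0) | 0 :: —b→ n5
  n5 = 0 | (0 + 0) | 0 :: deadlocked
Coarsest stable partition (strong bisimilarity classes):
  B0 = {m0, n0}
  B1 = {m1, n1}
  B2 = {m2, n2}
  B3 = {m4, n4}
  B4 = {m5, n5}
  B5 = {m3, n3}
m0 ∈ B0, n0 ∈ B0 → same block

YES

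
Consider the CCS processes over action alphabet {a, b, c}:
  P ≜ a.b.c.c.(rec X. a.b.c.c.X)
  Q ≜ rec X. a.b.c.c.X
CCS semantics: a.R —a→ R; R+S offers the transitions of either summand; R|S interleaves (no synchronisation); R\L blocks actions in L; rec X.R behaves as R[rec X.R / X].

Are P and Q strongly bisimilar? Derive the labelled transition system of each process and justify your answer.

P ~ Q

Reachable graph of P (5 states):
  m0 = a.b.c.c.(rec X. a.b.c.c.X) :: =a=> m1
  m1 = b.c.c.(rec X. a.b.c.c.X) :: =b=> m2
  m2 = c.c.(rec X. a.b.c.c.X) :: =c=> m3
  m3 = c.(rec X. a.b.c.c.X) :: =c=> m4
  m4 = rec X. a.b.c.c.X :: =a=> m1
Reachable graph of Q (4 states):
  n0 = rec X. a.b.c.c.X :: =a=> n1
  n1 = b.c.c.(rec X. a.b.c.c.X) :: =b=> n2
  n2 = c.c.(rec X. a.b.c.c.X) :: =c=> n3
  n3 = c.(rec X. a.b.c.c.X) :: =c=> n0
Coarsest stable partition (strong bisimilarity classes):
  B0 = {m0, m4, n0}
  B1 = {m1, n1}
  B2 = {m2, n2}
  B3 = {m3, n3}
m0 ∈ B0, n0 ∈ B0 → same block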